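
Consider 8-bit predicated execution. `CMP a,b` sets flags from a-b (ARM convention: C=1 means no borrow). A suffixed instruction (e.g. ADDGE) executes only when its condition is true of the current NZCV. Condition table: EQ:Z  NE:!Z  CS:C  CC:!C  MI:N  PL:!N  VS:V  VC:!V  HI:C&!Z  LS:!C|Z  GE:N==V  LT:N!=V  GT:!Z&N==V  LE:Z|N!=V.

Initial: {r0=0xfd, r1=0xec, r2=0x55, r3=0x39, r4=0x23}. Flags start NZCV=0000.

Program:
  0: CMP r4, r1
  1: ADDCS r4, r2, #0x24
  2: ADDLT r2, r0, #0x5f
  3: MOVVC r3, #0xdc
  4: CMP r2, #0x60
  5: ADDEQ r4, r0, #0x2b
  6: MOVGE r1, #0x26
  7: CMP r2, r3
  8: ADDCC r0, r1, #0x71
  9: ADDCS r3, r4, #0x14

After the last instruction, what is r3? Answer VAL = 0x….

0: ✓ CMP  NZCV=0000
1: · ADDCS
2: · ADDLT
3: ✓ MOVVC  r3←0xdc
4: ✓ CMP  NZCV=1000
5: · ADDEQ
6: · MOVGE
7: ✓ CMP  NZCV=0000
8: ✓ ADDCC  r0←0x5d
9: · ADDCS

VAL = 0xdc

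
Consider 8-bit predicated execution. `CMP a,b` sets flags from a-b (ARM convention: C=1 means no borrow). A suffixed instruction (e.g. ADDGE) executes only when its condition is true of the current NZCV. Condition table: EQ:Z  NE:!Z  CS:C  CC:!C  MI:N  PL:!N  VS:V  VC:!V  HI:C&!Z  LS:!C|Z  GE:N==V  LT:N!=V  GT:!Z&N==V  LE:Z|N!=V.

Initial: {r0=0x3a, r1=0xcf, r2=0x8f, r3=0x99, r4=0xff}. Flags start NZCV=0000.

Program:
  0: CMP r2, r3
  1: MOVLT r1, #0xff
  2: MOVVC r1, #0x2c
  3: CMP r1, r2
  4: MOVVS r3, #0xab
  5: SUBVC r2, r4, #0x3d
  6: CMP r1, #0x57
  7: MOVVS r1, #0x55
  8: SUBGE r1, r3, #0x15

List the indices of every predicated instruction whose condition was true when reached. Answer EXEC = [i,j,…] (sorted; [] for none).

EXEC = [1,2,4]

[0] flags=1000 → (cmp)
[1] flags=1000 LT?T → r1=0xff
[2] flags=1000 VC?T → r1=0x2c
[3] flags=1001 → (cmp)
[4] flags=1001 VS?T → r3=0xab
[5] flags=1001 VC?F → skip
[6] flags=1000 → (cmp)
[7] flags=1000 VS?F → skip
[8] flags=1000 GE?F → skip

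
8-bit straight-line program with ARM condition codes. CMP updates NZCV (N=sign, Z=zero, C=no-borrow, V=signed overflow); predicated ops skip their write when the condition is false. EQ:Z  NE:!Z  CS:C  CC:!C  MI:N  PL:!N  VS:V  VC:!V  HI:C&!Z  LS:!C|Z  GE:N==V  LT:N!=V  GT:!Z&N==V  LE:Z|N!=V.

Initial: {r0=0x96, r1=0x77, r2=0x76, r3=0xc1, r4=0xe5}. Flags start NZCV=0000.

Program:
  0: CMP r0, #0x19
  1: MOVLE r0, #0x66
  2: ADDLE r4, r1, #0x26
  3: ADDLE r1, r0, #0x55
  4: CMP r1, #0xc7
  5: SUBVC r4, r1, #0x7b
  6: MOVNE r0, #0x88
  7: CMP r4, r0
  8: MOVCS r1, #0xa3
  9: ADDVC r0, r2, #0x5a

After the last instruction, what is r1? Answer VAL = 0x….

VAL = 0xbb

0: ✓ CMP  NZCV=0011
1: ✓ MOVLE  r0←0x66
2: ✓ ADDLE  r4←0x9d
3: ✓ ADDLE  r1←0xbb
4: ✓ CMP  NZCV=1000
5: ✓ SUBVC  r4←0x40
6: ✓ MOVNE  r0←0x88
7: ✓ CMP  NZCV=1001
8: · MOVCS
9: · ADDVC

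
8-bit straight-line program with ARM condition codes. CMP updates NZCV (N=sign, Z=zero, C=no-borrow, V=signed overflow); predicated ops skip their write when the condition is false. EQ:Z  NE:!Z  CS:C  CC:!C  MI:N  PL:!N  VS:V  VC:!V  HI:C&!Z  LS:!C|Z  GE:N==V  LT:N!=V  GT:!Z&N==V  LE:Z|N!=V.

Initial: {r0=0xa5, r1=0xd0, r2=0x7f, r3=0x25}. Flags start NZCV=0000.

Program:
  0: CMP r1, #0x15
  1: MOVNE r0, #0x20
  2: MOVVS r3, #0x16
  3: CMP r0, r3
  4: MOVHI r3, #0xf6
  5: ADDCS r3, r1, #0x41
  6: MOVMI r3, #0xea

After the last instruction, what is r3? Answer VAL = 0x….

VAL = 0xea

0: ✓ CMP  NZCV=1010
1: ✓ MOVNE  r0←0x20
2: · MOVVS
3: ✓ CMP  NZCV=1000
4: · MOVHI
5: · ADDCS
6: ✓ MOVMI  r3←0xea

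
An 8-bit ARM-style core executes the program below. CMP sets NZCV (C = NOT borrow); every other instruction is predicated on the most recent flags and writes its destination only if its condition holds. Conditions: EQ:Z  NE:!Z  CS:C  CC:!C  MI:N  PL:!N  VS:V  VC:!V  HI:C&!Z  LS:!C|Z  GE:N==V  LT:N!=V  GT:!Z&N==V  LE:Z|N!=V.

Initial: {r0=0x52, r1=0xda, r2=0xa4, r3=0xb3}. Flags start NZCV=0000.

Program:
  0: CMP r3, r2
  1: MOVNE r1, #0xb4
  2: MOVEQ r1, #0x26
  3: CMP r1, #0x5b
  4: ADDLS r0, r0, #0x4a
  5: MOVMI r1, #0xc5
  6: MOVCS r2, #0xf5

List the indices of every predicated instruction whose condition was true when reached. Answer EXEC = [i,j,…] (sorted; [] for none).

0: ✓ CMP  NZCV=0010
1: ✓ MOVNE  r1←0xb4
2: · MOVEQ
3: ✓ CMP  NZCV=0011
4: · ADDLS
5: · MOVMI
6: ✓ MOVCS  r2←0xf5

EXEC = [1,6]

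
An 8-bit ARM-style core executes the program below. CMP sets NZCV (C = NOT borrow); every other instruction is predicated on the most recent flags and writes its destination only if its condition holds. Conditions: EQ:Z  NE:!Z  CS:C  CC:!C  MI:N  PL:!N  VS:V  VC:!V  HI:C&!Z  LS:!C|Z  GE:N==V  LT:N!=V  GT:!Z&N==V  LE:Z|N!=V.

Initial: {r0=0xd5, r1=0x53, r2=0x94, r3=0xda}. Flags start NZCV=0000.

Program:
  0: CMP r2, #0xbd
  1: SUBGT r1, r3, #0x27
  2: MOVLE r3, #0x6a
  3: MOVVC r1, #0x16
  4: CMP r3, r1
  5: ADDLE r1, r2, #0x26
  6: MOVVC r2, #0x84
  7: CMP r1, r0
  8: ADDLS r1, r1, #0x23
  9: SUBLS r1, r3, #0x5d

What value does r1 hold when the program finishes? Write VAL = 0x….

[0] flags=1000 → (cmp)
[1] flags=1000 GT?F → skip
[2] flags=1000 LE?T → r3=0x6a
[3] flags=1000 VC?T → r1=0x16
[4] flags=0010 → (cmp)
[5] flags=0010 LE?F → skip
[6] flags=0010 VC?T → r2=0x84
[7] flags=0000 → (cmp)
[8] flags=0000 LS?T → r1=0x39
[9] flags=0000 LS?T → r1=0x0d

VAL = 0x0d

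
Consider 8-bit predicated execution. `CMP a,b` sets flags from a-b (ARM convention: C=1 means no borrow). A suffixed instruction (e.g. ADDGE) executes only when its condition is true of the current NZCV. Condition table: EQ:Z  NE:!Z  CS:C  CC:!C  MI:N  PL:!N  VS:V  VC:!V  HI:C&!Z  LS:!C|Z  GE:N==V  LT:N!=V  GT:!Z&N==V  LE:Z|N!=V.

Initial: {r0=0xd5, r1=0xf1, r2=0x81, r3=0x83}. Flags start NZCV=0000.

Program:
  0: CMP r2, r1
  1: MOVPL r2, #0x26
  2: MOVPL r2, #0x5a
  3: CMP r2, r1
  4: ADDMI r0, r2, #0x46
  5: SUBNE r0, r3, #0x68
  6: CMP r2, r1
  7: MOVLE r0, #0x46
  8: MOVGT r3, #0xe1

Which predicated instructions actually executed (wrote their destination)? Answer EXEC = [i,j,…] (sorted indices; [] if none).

0: ✓ CMP  NZCV=1000
1: · MOVPL
2: · MOVPL
3: ✓ CMP  NZCV=1000
4: ✓ ADDMI  r0←0xc7
5: ✓ SUBNE  r0←0x1b
6: ✓ CMP  NZCV=1000
7: ✓ MOVLE  r0←0x46
8: · MOVGT

EXEC = [4,5,7]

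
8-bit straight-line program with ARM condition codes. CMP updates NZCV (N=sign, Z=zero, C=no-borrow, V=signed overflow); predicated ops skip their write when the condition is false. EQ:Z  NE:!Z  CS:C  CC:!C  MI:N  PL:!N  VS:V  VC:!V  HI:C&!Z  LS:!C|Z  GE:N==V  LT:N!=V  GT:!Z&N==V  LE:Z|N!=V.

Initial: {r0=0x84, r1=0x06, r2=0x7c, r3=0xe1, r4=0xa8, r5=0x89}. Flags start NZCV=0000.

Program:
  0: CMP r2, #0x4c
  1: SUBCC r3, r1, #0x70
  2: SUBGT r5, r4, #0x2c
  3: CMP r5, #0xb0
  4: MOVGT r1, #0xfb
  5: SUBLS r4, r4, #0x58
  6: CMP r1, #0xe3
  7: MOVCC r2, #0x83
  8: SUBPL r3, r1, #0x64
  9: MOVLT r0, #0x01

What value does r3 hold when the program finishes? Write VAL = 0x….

0: ✓ CMP  NZCV=0010
1: · SUBCC
2: ✓ SUBGT  r5←0x7c
3: ✓ CMP  NZCV=1001
4: ✓ MOVGT  r1←0xfb
5: ✓ SUBLS  r4←0x50
6: ✓ CMP  NZCV=0010
7: · MOVCC
8: ✓ SUBPL  r3←0x97
9: · MOVLT

VAL = 0x97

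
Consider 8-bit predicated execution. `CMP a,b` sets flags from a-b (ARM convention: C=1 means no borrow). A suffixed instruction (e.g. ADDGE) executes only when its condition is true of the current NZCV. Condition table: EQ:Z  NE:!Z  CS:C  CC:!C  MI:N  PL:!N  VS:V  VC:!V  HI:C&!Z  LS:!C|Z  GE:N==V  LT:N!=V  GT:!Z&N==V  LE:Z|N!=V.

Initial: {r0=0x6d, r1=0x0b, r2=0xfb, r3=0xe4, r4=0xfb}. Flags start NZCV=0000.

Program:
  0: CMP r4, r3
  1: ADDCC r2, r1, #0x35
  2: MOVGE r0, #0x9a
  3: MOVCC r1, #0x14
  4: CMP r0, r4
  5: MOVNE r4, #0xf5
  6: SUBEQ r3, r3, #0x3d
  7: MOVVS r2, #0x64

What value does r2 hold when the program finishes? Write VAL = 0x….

VAL = 0xfb

[0] flags=0010 → (cmp)
[1] flags=0010 CC?F → skip
[2] flags=0010 GE?T → r0=0x9a
[3] flags=0010 CC?F → skip
[4] flags=1000 → (cmp)
[5] flags=1000 NE?T → r4=0xf5
[6] flags=1000 EQ?F → skip
[7] flags=1000 VS?F → skip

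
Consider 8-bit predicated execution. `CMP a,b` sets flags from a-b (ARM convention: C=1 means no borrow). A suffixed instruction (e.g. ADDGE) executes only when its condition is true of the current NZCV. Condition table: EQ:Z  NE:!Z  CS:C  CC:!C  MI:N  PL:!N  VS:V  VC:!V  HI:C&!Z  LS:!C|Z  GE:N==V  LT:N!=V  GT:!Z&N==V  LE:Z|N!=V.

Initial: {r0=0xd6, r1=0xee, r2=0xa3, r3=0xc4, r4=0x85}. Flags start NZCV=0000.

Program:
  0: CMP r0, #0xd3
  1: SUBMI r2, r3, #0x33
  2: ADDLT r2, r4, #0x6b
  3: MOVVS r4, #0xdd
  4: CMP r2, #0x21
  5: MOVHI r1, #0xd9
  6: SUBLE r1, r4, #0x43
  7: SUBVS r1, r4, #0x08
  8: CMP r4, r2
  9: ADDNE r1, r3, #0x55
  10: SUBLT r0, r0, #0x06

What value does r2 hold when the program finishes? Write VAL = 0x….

VAL = 0xa3

[0] flags=0010 → (cmp)
[1] flags=0010 MI?F → skip
[2] flags=0010 LT?F → skip
[3] flags=0010 VS?F → skip
[4] flags=1010 → (cmp)
[5] flags=1010 HI?T → r1=0xd9
[6] flags=1010 LE?T → r1=0x42
[7] flags=1010 VS?F → skip
[8] flags=1000 → (cmp)
[9] flags=1000 NE?T → r1=0x19
[10] flags=1000 LT?T → r0=0xd0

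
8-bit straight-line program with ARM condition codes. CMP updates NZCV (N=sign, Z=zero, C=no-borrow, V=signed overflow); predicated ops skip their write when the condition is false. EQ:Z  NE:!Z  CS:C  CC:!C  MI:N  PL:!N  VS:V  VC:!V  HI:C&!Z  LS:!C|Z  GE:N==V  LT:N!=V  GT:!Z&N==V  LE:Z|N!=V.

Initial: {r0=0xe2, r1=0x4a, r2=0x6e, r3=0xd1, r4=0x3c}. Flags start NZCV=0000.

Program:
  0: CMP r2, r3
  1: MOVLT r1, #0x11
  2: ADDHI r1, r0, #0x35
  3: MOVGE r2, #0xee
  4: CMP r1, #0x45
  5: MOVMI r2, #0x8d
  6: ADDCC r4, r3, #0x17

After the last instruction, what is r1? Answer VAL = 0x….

[0] flags=1001 → (cmp)
[1] flags=1001 LT?F → skip
[2] flags=1001 HI?F → skip
[3] flags=1001 GE?T → r2=0xee
[4] flags=0010 → (cmp)
[5] flags=0010 MI?F → skip
[6] flags=0010 CC?F → skip

VAL = 0x4a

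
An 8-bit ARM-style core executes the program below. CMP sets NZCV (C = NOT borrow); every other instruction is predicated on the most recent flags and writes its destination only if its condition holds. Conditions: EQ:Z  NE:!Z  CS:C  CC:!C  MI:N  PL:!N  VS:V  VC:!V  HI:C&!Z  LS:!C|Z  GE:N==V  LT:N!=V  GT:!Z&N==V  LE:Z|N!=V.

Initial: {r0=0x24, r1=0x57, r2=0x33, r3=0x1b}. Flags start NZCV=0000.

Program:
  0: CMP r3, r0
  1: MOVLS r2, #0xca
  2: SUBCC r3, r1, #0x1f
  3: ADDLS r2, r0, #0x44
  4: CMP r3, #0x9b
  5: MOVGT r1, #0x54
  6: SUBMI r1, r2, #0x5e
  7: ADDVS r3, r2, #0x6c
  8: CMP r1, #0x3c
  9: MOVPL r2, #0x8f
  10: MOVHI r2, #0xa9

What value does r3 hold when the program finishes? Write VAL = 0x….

VAL = 0xd4

[0] flags=1000 → (cmp)
[1] flags=1000 LS?T → r2=0xca
[2] flags=1000 CC?T → r3=0x38
[3] flags=1000 LS?T → r2=0x68
[4] flags=1001 → (cmp)
[5] flags=1001 GT?T → r1=0x54
[6] flags=1001 MI?T → r1=0x0a
[7] flags=1001 VS?T → r3=0xd4
[8] flags=1000 → (cmp)
[9] flags=1000 PL?F → skip
[10] flags=1000 HI?F → skip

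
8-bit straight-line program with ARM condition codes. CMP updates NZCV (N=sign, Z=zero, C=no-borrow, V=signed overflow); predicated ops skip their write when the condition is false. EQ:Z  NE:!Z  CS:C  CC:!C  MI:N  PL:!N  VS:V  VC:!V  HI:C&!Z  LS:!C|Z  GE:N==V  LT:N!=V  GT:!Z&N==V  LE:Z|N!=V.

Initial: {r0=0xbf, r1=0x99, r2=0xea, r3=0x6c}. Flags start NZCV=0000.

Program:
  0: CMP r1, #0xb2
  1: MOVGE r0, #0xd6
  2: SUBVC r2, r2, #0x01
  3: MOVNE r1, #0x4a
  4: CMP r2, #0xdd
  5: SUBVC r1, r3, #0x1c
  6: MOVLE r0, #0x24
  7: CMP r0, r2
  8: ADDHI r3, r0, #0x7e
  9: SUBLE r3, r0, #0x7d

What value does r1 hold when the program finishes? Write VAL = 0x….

[0] flags=1000 → (cmp)
[1] flags=1000 GE?F → skip
[2] flags=1000 VC?T → r2=0xe9
[3] flags=1000 NE?T → r1=0x4a
[4] flags=0010 → (cmp)
[5] flags=0010 VC?T → r1=0x50
[6] flags=0010 LE?F → skip
[7] flags=1000 → (cmp)
[8] flags=1000 HI?F → skip
[9] flags=1000 LE?T → r3=0x42

VAL = 0x50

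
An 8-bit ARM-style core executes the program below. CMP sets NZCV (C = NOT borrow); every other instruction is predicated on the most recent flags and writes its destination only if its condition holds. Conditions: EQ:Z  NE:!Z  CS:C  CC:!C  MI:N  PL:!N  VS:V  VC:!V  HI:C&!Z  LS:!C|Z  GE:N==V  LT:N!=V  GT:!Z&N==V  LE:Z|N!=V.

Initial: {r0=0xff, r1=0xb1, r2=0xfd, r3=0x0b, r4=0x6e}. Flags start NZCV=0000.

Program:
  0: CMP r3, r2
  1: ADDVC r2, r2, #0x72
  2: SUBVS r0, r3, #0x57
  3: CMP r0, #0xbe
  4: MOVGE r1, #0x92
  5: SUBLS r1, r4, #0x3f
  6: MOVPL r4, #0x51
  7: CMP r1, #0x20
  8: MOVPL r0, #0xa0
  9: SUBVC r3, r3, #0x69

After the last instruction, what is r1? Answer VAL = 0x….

VAL = 0x92

0: ✓ CMP  NZCV=0000
1: ✓ ADDVC  r2←0x6f
2: · SUBVS
3: ✓ CMP  NZCV=0010
4: ✓ MOVGE  r1←0x92
5: · SUBLS
6: ✓ MOVPL  r4←0x51
7: ✓ CMP  NZCV=0011
8: ✓ MOVPL  r0←0xa0
9: · SUBVC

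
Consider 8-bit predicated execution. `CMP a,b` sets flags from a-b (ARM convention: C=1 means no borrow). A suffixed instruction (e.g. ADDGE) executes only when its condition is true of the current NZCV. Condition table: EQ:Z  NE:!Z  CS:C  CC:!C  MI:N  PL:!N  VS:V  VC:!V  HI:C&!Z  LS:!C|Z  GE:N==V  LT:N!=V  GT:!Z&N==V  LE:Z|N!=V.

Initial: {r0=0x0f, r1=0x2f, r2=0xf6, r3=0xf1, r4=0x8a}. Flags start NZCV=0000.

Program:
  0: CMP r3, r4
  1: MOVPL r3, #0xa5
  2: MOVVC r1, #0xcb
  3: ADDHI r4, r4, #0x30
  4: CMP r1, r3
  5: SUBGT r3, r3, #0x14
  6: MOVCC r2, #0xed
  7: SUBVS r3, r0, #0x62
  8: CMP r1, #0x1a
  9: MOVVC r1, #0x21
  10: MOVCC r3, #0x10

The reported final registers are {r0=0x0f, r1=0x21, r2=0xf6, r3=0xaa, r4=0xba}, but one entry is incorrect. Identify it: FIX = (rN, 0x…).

FIX = (r3, 0x91)

0: ✓ CMP  NZCV=0010
1: ✓ MOVPL  r3←0xa5
2: ✓ MOVVC  r1←0xcb
3: ✓ ADDHI  r4←0xba
4: ✓ CMP  NZCV=0010
5: ✓ SUBGT  r3←0x91
6: · MOVCC
7: · SUBVS
8: ✓ CMP  NZCV=1010
9: ✓ MOVVC  r1←0x21
10: · MOVCC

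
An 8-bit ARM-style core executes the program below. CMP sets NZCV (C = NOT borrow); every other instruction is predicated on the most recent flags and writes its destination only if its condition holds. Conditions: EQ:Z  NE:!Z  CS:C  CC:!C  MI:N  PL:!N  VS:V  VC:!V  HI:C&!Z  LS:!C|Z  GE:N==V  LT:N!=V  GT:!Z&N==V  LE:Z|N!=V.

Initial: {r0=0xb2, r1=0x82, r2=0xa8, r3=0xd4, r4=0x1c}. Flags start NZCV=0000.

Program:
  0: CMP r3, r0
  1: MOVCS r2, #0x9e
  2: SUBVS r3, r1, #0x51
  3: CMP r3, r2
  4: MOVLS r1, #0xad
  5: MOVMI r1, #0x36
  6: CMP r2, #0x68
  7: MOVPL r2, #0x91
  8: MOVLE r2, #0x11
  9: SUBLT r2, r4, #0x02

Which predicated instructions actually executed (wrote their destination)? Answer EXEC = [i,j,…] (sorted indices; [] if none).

0: ✓ CMP  NZCV=0010
1: ✓ MOVCS  r2←0x9e
2: · SUBVS
3: ✓ CMP  NZCV=0010
4: · MOVLS
5: · MOVMI
6: ✓ CMP  NZCV=0011
7: ✓ MOVPL  r2←0x91
8: ✓ MOVLE  r2←0x11
9: ✓ SUBLT  r2←0x1a

EXEC = [1,7,8,9]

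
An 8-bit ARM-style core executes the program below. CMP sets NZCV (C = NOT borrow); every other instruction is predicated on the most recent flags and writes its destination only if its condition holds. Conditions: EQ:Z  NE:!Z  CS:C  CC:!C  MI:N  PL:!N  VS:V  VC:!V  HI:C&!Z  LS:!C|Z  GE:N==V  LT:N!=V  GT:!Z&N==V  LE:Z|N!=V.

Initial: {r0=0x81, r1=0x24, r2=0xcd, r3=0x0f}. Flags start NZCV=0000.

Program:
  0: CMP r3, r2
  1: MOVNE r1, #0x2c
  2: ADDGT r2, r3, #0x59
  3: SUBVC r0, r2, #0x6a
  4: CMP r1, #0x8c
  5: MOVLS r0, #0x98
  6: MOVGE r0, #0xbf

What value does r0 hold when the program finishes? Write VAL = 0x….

VAL = 0xbf

0: ✓ CMP  NZCV=0000
1: ✓ MOVNE  r1←0x2c
2: ✓ ADDGT  r2←0x68
3: ✓ SUBVC  r0←0xfe
4: ✓ CMP  NZCV=1001
5: ✓ MOVLS  r0←0x98
6: ✓ MOVGE  r0←0xbf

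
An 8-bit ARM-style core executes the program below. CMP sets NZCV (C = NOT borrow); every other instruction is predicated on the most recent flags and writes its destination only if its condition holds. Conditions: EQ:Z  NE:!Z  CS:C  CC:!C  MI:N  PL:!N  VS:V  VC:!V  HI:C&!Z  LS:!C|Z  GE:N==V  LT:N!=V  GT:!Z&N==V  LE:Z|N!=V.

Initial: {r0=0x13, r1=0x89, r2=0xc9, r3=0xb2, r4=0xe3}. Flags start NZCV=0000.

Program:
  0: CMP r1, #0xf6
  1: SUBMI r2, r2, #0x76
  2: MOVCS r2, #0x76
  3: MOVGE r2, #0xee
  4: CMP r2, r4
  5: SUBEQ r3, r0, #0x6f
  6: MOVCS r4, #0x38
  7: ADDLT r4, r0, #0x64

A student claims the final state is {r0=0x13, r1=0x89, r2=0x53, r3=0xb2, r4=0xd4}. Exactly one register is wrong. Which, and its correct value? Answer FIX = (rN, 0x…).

[0] flags=1000 → (cmp)
[1] flags=1000 MI?T → r2=0x53
[2] flags=1000 CS?F → skip
[3] flags=1000 GE?F → skip
[4] flags=0000 → (cmp)
[5] flags=0000 EQ?F → skip
[6] flags=0000 CS?F → skip
[7] flags=0000 LT?F → skip

FIX = (r4, 0xe3)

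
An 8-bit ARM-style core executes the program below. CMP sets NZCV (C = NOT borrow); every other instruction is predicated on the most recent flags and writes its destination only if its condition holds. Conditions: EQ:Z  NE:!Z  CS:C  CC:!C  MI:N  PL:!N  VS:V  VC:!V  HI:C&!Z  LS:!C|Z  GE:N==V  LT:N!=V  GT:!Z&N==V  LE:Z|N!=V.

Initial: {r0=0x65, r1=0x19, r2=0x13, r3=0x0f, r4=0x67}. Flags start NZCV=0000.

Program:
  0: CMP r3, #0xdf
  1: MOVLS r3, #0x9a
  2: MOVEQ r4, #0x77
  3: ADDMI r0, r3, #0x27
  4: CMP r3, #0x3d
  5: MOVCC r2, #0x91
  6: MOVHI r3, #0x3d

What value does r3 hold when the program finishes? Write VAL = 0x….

VAL = 0x3d

[0] flags=0000 → (cmp)
[1] flags=0000 LS?T → r3=0x9a
[2] flags=0000 EQ?F → skip
[3] flags=0000 MI?F → skip
[4] flags=0011 → (cmp)
[5] flags=0011 CC?F → skip
[6] flags=0011 HI?T → r3=0x3d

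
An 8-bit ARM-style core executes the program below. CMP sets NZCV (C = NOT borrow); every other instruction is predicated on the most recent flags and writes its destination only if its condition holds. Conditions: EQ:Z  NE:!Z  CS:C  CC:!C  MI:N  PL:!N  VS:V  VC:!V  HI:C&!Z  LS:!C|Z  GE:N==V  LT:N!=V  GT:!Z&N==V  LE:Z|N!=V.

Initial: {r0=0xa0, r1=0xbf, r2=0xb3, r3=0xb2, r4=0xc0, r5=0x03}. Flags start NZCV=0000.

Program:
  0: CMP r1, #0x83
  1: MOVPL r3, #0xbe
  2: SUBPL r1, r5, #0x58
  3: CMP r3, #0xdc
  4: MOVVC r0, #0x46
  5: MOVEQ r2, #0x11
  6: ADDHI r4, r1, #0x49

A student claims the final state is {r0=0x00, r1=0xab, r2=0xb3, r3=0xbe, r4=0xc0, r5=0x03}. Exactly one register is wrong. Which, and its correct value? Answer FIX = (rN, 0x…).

FIX = (r0, 0x46)

0: ✓ CMP  NZCV=0010
1: ✓ MOVPL  r3←0xbe
2: ✓ SUBPL  r1←0xab
3: ✓ CMP  NZCV=1000
4: ✓ MOVVC  r0←0x46
5: · MOVEQ
6: · ADDHI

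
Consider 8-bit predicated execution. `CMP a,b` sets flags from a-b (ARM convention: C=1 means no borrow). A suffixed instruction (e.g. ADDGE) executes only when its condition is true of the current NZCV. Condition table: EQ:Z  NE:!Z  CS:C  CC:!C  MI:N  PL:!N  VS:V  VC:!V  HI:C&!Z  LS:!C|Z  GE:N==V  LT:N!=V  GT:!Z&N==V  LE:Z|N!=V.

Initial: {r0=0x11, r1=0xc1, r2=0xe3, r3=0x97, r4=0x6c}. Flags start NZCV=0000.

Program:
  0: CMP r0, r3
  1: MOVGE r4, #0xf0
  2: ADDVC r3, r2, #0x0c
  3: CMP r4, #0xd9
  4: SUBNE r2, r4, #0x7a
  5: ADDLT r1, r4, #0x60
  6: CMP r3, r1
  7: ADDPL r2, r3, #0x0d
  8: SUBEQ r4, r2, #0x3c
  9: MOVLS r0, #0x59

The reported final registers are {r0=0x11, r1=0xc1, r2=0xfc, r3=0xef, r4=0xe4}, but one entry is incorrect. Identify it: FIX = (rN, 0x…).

[0] flags=0000 → (cmp)
[1] flags=0000 GE?T → r4=0xf0
[2] flags=0000 VC?T → r3=0xef
[3] flags=0010 → (cmp)
[4] flags=0010 NE?T → r2=0x76
[5] flags=0010 LT?F → skip
[6] flags=0010 → (cmp)
[7] flags=0010 PL?T → r2=0xfc
[8] flags=0010 EQ?F → skip
[9] flags=0010 LS?F → skip

FIX = (r4, 0xf0)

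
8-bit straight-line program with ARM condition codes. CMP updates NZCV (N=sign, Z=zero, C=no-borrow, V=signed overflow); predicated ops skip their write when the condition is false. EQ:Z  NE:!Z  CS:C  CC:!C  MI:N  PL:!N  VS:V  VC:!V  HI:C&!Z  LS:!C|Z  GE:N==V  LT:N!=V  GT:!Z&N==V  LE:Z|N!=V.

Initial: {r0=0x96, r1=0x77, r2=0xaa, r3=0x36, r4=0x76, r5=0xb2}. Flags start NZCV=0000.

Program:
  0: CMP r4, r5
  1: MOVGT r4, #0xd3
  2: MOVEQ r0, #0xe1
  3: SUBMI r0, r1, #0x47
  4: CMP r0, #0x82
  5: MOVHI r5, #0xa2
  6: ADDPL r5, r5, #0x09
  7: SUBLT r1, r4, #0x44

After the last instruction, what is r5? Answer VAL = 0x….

VAL = 0xb2

0: ✓ CMP  NZCV=1001
1: ✓ MOVGT  r4←0xd3
2: · MOVEQ
3: ✓ SUBMI  r0←0x30
4: ✓ CMP  NZCV=1001
5: · MOVHI
6: · ADDPL
7: · SUBLT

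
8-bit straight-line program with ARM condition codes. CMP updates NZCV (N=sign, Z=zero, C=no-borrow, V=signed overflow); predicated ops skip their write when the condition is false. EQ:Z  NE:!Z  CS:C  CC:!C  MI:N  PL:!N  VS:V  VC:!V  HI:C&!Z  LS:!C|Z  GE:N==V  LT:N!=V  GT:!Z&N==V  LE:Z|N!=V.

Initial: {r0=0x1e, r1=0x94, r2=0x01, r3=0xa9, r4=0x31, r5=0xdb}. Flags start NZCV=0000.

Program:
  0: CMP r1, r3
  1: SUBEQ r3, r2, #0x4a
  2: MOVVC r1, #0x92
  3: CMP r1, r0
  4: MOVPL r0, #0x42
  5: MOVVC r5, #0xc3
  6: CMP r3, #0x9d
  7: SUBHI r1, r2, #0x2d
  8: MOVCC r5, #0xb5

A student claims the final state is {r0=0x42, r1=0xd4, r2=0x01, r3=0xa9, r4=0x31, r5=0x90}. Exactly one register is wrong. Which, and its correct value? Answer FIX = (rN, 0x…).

0: ✓ CMP  NZCV=1000
1: · SUBEQ
2: ✓ MOVVC  r1←0x92
3: ✓ CMP  NZCV=0011
4: ✓ MOVPL  r0←0x42
5: · MOVVC
6: ✓ CMP  NZCV=0010
7: ✓ SUBHI  r1←0xd4
8: · MOVCC

FIX = (r5, 0xdb)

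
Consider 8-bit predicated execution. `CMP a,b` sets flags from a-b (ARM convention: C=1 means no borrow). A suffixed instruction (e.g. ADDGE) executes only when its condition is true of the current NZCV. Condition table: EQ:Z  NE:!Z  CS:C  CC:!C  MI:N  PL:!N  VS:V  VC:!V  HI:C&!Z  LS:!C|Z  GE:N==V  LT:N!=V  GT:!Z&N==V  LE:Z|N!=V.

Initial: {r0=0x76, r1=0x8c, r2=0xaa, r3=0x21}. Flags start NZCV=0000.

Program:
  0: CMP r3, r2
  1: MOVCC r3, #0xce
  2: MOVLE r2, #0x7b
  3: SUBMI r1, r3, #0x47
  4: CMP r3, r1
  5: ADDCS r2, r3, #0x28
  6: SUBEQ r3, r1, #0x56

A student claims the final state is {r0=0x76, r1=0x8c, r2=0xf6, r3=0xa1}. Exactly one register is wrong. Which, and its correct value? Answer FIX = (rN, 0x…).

[0] flags=0000 → (cmp)
[1] flags=0000 CC?T → r3=0xce
[2] flags=0000 LE?F → skip
[3] flags=0000 MI?F → skip
[4] flags=0010 → (cmp)
[5] flags=0010 CS?T → r2=0xf6
[6] flags=0010 EQ?F → skip

FIX = (r3, 0xce)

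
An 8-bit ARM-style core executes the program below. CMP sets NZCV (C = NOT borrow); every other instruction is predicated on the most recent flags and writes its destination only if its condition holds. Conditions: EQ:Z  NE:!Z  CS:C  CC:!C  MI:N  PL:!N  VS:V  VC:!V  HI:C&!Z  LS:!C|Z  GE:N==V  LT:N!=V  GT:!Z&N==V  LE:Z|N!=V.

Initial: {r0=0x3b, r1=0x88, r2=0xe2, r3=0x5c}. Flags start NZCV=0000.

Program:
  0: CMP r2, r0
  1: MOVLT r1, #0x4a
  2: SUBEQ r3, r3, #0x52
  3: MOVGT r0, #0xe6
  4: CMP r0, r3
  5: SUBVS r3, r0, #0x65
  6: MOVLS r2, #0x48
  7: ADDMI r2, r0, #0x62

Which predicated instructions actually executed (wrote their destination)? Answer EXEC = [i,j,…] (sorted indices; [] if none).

EXEC = [1,6,7]

0: ✓ CMP  NZCV=1010
1: ✓ MOVLT  r1←0x4a
2: · SUBEQ
3: · MOVGT
4: ✓ CMP  NZCV=1000
5: · SUBVS
6: ✓ MOVLS  r2←0x48
7: ✓ ADDMI  r2←0x9d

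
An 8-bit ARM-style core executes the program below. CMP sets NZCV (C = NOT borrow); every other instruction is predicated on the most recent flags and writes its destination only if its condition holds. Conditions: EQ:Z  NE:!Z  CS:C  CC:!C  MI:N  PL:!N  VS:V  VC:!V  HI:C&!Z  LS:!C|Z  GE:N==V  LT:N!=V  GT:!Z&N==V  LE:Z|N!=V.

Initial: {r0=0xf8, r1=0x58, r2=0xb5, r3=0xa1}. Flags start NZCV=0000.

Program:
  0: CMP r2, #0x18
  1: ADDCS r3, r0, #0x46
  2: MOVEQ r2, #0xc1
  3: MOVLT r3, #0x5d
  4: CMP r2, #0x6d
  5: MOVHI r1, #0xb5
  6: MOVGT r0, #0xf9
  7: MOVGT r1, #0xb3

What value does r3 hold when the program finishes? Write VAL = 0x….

VAL = 0x5d

[0] flags=1010 → (cmp)
[1] flags=1010 CS?T → r3=0x3e
[2] flags=1010 EQ?F → skip
[3] flags=1010 LT?T → r3=0x5d
[4] flags=0011 → (cmp)
[5] flags=0011 HI?T → r1=0xb5
[6] flags=0011 GT?F → skip
[7] flags=0011 GT?F → skip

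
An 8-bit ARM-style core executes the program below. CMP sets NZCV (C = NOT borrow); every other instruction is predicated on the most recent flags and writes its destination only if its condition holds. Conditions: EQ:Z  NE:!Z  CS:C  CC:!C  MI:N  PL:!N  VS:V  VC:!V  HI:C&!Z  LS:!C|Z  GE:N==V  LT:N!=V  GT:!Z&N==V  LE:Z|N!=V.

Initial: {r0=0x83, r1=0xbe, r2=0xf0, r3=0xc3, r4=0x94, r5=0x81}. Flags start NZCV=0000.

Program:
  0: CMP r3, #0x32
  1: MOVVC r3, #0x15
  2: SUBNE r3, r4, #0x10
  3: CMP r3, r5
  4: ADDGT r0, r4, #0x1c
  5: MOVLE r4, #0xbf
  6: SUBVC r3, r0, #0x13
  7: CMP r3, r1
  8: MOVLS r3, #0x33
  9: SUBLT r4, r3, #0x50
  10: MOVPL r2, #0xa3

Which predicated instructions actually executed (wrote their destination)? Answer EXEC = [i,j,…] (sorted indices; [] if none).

EXEC = [1,2,4,6,8,9]

[0] flags=1010 → (cmp)
[1] flags=1010 VC?T → r3=0x15
[2] flags=1010 NE?T → r3=0x84
[3] flags=0010 → (cmp)
[4] flags=0010 GT?T → r0=0xb0
[5] flags=0010 LE?F → skip
[6] flags=0010 VC?T → r3=0x9d
[7] flags=1000 → (cmp)
[8] flags=1000 LS?T → r3=0x33
[9] flags=1000 LT?T → r4=0xe3
[10] flags=1000 PL?F → skip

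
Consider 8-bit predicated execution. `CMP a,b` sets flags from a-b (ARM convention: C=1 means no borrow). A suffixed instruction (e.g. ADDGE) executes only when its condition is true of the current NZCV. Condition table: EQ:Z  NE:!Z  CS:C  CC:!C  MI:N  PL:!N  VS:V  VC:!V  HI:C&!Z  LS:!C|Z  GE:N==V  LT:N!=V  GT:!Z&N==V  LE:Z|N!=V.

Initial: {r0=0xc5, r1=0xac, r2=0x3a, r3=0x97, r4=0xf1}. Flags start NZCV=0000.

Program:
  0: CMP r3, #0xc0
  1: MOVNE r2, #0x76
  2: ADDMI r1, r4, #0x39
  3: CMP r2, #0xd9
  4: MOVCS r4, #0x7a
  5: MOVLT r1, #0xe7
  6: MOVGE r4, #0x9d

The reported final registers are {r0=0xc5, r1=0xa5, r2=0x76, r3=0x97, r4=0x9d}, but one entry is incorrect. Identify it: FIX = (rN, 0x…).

0: ✓ CMP  NZCV=1000
1: ✓ MOVNE  r2←0x76
2: ✓ ADDMI  r1←0x2a
3: ✓ CMP  NZCV=1001
4: · MOVCS
5: · MOVLT
6: ✓ MOVGE  r4←0x9d

FIX = (r1, 0x2a)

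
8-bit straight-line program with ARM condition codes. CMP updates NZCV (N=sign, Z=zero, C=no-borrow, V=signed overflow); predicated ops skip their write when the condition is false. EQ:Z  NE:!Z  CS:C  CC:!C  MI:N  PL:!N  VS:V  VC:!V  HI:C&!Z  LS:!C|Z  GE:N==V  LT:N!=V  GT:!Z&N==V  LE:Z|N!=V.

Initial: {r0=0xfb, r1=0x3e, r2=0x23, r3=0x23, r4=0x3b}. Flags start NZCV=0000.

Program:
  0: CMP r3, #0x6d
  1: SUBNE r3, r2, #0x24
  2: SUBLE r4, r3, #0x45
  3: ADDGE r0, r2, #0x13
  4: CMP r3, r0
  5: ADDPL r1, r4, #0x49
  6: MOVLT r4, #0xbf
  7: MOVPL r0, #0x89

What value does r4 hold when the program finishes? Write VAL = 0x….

VAL = 0xba

0: ✓ CMP  NZCV=1000
1: ✓ SUBNE  r3←0xff
2: ✓ SUBLE  r4←0xba
3: · ADDGE
4: ✓ CMP  NZCV=0010
5: ✓ ADDPL  r1←0x03
6: · MOVLT
7: ✓ MOVPL  r0←0x89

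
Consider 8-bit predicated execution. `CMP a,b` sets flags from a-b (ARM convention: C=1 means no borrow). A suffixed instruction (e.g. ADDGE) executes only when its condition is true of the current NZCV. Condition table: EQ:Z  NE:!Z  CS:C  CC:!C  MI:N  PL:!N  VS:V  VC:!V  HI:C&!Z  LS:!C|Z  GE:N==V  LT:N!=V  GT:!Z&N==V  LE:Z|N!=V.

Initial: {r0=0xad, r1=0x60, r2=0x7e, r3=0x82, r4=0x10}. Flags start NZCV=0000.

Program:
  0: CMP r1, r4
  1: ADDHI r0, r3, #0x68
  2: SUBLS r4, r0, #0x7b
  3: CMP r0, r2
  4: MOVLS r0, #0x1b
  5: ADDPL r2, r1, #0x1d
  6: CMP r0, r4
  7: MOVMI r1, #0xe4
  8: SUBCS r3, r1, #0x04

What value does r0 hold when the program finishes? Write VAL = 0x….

VAL = 0xea

[0] flags=0010 → (cmp)
[1] flags=0010 HI?T → r0=0xea
[2] flags=0010 LS?F → skip
[3] flags=0011 → (cmp)
[4] flags=0011 LS?F → skip
[5] flags=0011 PL?T → r2=0x7d
[6] flags=1010 → (cmp)
[7] flags=1010 MI?T → r1=0xe4
[8] flags=1010 CS?T → r3=0xe0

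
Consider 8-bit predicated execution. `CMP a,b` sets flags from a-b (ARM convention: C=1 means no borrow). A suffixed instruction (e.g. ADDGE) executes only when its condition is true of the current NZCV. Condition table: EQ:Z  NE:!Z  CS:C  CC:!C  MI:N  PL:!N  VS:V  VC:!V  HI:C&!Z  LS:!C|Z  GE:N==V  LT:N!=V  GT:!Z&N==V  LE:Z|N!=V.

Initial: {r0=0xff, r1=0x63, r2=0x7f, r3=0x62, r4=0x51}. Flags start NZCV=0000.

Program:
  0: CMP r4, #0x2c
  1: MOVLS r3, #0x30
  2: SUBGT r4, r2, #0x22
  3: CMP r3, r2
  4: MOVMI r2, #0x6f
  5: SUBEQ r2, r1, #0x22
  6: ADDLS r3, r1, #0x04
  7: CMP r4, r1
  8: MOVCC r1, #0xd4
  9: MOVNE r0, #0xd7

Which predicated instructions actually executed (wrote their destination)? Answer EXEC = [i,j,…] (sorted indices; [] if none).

EXEC = [2,4,6,8,9]

[0] flags=0010 → (cmp)
[1] flags=0010 LS?F → skip
[2] flags=0010 GT?T → r4=0x5d
[3] flags=1000 → (cmp)
[4] flags=1000 MI?T → r2=0x6f
[5] flags=1000 EQ?F → skip
[6] flags=1000 LS?T → r3=0x67
[7] flags=1000 → (cmp)
[8] flags=1000 CC?T → r1=0xd4
[9] flags=1000 NE?T → r0=0xd7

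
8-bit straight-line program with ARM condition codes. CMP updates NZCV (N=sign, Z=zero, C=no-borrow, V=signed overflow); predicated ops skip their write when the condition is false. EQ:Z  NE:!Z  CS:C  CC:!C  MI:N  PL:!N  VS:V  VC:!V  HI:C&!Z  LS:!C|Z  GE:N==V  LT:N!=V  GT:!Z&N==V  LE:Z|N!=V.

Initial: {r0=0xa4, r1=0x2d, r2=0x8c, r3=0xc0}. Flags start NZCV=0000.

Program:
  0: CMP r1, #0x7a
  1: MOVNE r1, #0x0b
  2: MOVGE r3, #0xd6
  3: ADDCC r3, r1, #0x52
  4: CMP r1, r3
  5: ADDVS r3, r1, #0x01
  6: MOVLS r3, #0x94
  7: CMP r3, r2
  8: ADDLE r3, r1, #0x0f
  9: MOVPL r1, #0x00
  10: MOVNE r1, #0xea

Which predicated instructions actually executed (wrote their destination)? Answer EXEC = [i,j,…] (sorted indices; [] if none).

EXEC = [1,3,6,9,10]

0: ✓ CMP  NZCV=1000
1: ✓ MOVNE  r1←0x0b
2: · MOVGE
3: ✓ ADDCC  r3←0x5d
4: ✓ CMP  NZCV=1000
5: · ADDVS
6: ✓ MOVLS  r3←0x94
7: ✓ CMP  NZCV=0010
8: · ADDLE
9: ✓ MOVPL  r1←0x00
10: ✓ MOVNE  r1←0xea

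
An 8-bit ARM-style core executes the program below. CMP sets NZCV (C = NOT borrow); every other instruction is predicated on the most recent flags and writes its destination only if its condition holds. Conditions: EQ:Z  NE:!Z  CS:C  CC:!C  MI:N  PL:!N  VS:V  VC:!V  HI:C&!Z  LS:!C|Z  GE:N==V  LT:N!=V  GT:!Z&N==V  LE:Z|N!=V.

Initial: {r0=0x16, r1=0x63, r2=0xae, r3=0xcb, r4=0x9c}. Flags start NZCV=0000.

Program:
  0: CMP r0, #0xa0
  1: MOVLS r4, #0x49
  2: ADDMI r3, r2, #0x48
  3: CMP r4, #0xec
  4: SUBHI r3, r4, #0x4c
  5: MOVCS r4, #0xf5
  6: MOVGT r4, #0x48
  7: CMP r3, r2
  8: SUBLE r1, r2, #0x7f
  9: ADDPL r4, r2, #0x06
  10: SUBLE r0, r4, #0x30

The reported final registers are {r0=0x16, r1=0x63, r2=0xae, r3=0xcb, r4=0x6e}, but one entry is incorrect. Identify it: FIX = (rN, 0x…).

0: ✓ CMP  NZCV=0000
1: ✓ MOVLS  r4←0x49
2: · ADDMI
3: ✓ CMP  NZCV=0000
4: · SUBHI
5: · MOVCS
6: ✓ MOVGT  r4←0x48
7: ✓ CMP  NZCV=0010
8: · SUBLE
9: ✓ ADDPL  r4←0xb4
10: · SUBLE

FIX = (r4, 0xb4)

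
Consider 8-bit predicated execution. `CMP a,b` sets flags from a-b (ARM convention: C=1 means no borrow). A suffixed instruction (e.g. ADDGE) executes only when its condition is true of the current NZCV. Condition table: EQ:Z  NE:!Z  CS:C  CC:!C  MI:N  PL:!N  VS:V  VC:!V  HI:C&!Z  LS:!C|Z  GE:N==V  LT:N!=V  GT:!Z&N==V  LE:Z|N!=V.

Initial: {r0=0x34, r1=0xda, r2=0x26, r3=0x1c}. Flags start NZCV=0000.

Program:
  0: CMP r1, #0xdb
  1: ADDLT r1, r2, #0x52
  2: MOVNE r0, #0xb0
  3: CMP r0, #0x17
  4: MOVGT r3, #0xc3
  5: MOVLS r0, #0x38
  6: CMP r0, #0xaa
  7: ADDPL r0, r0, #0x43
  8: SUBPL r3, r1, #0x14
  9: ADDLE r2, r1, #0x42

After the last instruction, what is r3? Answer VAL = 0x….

0: ✓ CMP  NZCV=1000
1: ✓ ADDLT  r1←0x78
2: ✓ MOVNE  r0←0xb0
3: ✓ CMP  NZCV=1010
4: · MOVGT
5: · MOVLS
6: ✓ CMP  NZCV=0010
7: ✓ ADDPL  r0←0xf3
8: ✓ SUBPL  r3←0x64
9: · ADDLE

VAL = 0x64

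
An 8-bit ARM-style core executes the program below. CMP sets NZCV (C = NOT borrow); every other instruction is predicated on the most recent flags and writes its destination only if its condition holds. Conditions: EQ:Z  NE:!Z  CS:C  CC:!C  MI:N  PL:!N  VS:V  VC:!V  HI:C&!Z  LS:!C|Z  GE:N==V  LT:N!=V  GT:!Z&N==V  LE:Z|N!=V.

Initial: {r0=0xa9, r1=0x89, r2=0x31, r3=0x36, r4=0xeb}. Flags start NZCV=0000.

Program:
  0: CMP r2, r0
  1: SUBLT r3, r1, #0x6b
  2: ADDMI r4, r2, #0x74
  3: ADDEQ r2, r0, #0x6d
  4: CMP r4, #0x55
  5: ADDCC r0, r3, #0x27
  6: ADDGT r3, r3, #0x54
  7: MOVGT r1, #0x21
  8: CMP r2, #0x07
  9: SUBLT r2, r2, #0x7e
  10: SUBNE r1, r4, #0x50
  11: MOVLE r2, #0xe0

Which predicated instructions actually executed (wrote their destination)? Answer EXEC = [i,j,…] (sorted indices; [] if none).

EXEC = [2,10]

0: ✓ CMP  NZCV=1001
1: · SUBLT
2: ✓ ADDMI  r4←0xa5
3: · ADDEQ
4: ✓ CMP  NZCV=0011
5: · ADDCC
6: · ADDGT
7: · MOVGT
8: ✓ CMP  NZCV=0010
9: · SUBLT
10: ✓ SUBNE  r1←0x55
11: · MOVLE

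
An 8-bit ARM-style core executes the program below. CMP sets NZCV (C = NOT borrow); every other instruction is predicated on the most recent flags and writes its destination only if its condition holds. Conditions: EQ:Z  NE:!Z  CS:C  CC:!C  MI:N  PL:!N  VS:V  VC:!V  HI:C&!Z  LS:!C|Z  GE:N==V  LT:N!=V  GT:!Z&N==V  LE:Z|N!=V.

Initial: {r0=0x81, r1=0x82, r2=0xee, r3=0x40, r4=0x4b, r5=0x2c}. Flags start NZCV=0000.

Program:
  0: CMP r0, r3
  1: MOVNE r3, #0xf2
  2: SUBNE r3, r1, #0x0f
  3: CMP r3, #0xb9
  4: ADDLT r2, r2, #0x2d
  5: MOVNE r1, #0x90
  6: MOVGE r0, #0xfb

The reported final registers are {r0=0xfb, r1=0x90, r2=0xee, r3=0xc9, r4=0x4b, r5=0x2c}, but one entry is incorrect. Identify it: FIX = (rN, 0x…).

0: ✓ CMP  NZCV=0011
1: ✓ MOVNE  r3←0xf2
2: ✓ SUBNE  r3←0x73
3: ✓ CMP  NZCV=1001
4: · ADDLT
5: ✓ MOVNE  r1←0x90
6: ✓ MOVGE  r0←0xfb

FIX = (r3, 0x73)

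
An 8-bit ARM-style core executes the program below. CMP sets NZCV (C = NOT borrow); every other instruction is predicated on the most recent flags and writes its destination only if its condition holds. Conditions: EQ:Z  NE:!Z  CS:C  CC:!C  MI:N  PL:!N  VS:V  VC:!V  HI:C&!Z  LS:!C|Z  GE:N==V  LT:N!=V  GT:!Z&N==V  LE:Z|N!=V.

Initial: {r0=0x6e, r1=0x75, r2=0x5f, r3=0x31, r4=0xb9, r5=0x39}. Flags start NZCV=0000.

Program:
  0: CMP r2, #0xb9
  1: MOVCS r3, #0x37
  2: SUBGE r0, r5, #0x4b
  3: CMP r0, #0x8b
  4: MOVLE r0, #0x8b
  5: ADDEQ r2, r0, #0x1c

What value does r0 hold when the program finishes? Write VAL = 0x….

0: ✓ CMP  NZCV=1001
1: · MOVCS
2: ✓ SUBGE  r0←0xee
3: ✓ CMP  NZCV=0010
4: · MOVLE
5: · ADDEQ

VAL = 0xee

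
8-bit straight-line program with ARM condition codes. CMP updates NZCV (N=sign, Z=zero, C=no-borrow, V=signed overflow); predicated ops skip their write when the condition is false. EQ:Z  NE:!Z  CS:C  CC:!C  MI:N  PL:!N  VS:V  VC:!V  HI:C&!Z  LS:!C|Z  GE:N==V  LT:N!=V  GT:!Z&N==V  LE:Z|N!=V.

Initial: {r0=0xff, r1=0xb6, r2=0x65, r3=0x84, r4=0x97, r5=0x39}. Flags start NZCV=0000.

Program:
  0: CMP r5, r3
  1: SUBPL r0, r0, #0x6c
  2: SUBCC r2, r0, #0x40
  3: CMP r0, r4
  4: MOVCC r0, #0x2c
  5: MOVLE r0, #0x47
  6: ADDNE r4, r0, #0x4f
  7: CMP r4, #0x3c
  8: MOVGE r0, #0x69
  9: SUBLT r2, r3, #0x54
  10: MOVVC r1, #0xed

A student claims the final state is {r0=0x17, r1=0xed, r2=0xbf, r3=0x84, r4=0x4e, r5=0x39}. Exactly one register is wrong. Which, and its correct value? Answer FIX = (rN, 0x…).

0: ✓ CMP  NZCV=1001
1: · SUBPL
2: ✓ SUBCC  r2←0xbf
3: ✓ CMP  NZCV=0010
4: · MOVCC
5: · MOVLE
6: ✓ ADDNE  r4←0x4e
7: ✓ CMP  NZCV=0010
8: ✓ MOVGE  r0←0x69
9: · SUBLT
10: ✓ MOVVC  r1←0xed

FIX = (r0, 0x69)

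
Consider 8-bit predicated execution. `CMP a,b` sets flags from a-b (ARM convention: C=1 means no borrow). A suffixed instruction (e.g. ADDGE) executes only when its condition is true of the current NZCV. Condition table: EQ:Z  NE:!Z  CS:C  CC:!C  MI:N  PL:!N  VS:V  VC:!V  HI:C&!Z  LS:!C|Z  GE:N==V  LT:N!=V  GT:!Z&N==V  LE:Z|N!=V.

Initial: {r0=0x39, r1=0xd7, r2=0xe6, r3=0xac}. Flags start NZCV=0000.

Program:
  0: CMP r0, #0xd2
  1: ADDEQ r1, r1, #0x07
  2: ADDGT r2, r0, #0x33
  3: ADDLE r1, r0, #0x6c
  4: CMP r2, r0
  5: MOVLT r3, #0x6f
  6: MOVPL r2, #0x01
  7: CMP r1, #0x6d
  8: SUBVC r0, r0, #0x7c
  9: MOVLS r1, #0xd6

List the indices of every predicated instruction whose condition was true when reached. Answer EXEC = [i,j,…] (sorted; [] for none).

EXEC = [2,6]

[0] flags=0000 → (cmp)
[1] flags=0000 EQ?F → skip
[2] flags=0000 GT?T → r2=0x6c
[3] flags=0000 LE?F → skip
[4] flags=0010 → (cmp)
[5] flags=0010 LT?F → skip
[6] flags=0010 PL?T → r2=0x01
[7] flags=0011 → (cmp)
[8] flags=0011 VC?F → skip
[9] flags=0011 LS?F → skip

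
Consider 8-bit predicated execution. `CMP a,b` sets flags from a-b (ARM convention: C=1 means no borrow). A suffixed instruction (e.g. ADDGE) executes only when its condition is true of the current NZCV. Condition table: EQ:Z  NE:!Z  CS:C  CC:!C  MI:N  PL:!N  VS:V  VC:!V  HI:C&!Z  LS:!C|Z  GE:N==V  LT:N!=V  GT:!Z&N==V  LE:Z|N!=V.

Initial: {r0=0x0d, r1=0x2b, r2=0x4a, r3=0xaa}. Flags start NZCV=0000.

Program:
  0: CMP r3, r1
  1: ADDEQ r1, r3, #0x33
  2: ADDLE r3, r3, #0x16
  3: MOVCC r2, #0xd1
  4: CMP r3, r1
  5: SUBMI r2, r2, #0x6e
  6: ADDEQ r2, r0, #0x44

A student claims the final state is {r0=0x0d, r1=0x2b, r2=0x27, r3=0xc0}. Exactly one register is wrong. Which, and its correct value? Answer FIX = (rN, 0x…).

0: ✓ CMP  NZCV=0011
1: · ADDEQ
2: ✓ ADDLE  r3←0xc0
3: · MOVCC
4: ✓ CMP  NZCV=1010
5: ✓ SUBMI  r2←0xdc
6: · ADDEQ

FIX = (r2, 0xdc)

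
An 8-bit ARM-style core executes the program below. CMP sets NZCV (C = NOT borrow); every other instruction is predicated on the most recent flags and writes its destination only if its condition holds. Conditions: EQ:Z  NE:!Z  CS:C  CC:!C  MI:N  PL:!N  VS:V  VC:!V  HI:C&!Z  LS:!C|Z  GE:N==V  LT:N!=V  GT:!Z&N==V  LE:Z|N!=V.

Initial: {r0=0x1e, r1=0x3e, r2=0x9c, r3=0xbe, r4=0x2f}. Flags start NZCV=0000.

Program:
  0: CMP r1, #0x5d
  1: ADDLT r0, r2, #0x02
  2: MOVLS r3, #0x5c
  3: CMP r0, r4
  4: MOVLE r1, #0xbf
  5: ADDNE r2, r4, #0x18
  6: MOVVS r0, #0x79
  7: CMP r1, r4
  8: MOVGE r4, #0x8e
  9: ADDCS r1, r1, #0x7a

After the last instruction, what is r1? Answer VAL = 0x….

0: ✓ CMP  NZCV=1000
1: ✓ ADDLT  r0←0x9e
2: ✓ MOVLS  r3←0x5c
3: ✓ CMP  NZCV=0011
4: ✓ MOVLE  r1←0xbf
5: ✓ ADDNE  r2←0x47
6: ✓ MOVVS  r0←0x79
7: ✓ CMP  NZCV=1010
8: · MOVGE
9: ✓ ADDCS  r1←0x39

VAL = 0x39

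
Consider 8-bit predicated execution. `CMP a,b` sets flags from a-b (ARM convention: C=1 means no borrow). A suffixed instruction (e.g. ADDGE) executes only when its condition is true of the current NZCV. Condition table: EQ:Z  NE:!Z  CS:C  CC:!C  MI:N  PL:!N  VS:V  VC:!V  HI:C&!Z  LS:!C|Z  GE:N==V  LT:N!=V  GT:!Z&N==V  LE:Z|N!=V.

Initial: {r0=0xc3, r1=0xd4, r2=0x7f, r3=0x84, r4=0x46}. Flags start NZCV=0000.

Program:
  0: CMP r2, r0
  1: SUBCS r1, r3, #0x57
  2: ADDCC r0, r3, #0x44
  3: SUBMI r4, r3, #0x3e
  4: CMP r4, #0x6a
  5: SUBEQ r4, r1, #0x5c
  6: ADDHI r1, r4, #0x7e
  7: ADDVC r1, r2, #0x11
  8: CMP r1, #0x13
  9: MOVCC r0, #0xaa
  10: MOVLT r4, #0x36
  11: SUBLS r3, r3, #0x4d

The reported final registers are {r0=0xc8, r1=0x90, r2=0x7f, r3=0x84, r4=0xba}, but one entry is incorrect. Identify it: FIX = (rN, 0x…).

FIX = (r4, 0x36)

0: ✓ CMP  NZCV=1001
1: · SUBCS
2: ✓ ADDCC  r0←0xc8
3: ✓ SUBMI  r4←0x46
4: ✓ CMP  NZCV=1000
5: · SUBEQ
6: · ADDHI
7: ✓ ADDVC  r1←0x90
8: ✓ CMP  NZCV=0011
9: · MOVCC
10: ✓ MOVLT  r4←0x36
11: · SUBLS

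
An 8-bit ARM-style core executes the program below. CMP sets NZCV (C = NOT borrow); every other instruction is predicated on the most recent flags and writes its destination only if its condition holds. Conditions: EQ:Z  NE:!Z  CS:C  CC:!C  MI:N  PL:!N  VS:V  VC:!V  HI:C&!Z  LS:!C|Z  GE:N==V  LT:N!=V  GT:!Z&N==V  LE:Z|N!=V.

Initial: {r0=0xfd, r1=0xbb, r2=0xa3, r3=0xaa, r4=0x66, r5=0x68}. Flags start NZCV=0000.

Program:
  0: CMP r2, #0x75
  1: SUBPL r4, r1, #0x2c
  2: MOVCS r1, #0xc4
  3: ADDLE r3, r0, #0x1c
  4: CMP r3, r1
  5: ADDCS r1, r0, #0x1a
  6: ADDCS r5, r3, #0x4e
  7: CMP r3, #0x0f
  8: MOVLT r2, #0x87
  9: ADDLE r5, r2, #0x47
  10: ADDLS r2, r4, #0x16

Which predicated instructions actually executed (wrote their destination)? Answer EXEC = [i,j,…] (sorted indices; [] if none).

EXEC = [1,2,3]

[0] flags=0011 → (cmp)
[1] flags=0011 PL?T → r4=0x8f
[2] flags=0011 CS?T → r1=0xc4
[3] flags=0011 LE?T → r3=0x19
[4] flags=0000 → (cmp)
[5] flags=0000 CS?F → skip
[6] flags=0000 CS?F → skip
[7] flags=0010 → (cmp)
[8] flags=0010 LT?F → skip
[9] flags=0010 LE?F → skip
[10] flags=0010 LS?F → skip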